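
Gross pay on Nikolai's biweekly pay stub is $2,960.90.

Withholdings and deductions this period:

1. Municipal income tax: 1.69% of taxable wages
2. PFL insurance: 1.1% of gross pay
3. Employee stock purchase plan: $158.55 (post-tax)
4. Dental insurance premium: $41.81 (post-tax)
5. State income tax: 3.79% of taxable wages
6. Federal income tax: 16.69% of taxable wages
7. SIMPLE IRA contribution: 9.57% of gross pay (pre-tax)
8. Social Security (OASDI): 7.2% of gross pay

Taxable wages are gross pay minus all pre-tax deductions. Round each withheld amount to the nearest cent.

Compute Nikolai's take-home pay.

$1,637.82

SIMPLE IRA contribution: $2,960.90 × 0.0957 = $283.36
Taxable wages = $2,960.90 − $283.36 = $2,677.54
Federal income tax: $2,677.54 × 0.1669 = $446.88
Municipal income tax: $2,677.54 × 0.0169 = $45.25
State income tax: $2,677.54 × 0.0379 = $101.48
PFL insurance: $2,960.90 × 0.011 = $32.57
Social Security (OASDI): $2,960.90 × 0.072 = $213.18
Dental insurance premium: $41.81
Employee stock purchase plan: $158.55
Total deductions = $283.36 + $446.88 + $45.25 + $101.48 + $32.57 + $213.18 + $41.81 + $158.55 = $1,323.08
Net pay = $2,960.90 − $1,323.08 = $1,637.82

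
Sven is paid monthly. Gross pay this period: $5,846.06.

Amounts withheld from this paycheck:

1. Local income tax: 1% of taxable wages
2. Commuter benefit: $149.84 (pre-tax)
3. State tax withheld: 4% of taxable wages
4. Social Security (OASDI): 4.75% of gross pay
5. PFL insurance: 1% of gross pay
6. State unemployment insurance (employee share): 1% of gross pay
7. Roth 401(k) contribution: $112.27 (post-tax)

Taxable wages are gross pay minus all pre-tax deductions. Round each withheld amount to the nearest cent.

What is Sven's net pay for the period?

$4,904.53

Commuter benefit: $149.84
Taxable wages = $5,846.06 − $149.84 = $5,696.22
Local income tax: $5,696.22 × 0.01 = $56.96
State tax withheld: $5,696.22 × 0.04 = $227.85
State unemployment insurance (employee share): $5,846.06 × 0.01 = $58.46
PFL insurance: $5,846.06 × 0.01 = $58.46
Social Security (OASDI): $5,846.06 × 0.0475 = $277.69
Roth 401(k) contribution: $112.27
Total deductions = $149.84 + $56.96 + $227.85 + $58.46 + $58.46 + $277.69 + $112.27 = $941.53
Net pay = $5,846.06 − $941.53 = $4,904.53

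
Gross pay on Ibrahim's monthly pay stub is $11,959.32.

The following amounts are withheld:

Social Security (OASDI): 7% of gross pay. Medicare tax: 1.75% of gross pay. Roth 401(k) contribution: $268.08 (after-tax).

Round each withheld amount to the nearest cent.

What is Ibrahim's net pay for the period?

Social Security (OASDI): $11,959.32 × 0.07 = $837.15
Medicare tax: $11,959.32 × 0.0175 = $209.29
Roth 401(k) contribution: $268.08
Total deductions = $837.15 + $209.29 + $268.08 = $1,314.52
Net pay = $11,959.32 − $1,314.52 = $10,644.80

$10,644.80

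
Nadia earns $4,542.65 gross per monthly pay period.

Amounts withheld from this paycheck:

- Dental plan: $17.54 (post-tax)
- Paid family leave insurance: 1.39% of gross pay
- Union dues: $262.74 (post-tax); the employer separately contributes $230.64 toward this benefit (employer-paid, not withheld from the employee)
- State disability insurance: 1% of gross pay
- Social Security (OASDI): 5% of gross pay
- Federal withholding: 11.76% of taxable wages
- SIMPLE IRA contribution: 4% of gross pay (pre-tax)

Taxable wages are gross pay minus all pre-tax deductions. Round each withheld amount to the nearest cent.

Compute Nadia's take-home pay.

SIMPLE IRA contribution: $4,542.65 × 0.04 = $181.71
Taxable wages = $4,542.65 − $181.71 = $4,360.94
Federal withholding: $4,360.94 × 0.1176 = $512.85
Social Security (OASDI): $4,542.65 × 0.05 = $227.13
State disability insurance: $4,542.65 × 0.01 = $45.43
Paid family leave insurance: $4,542.65 × 0.0139 = $63.14
Dental plan: $17.54
Union dues: $262.74
(Employer's $230.64 toward union dues is not withheld from the employee.)
Total deductions = $181.71 + $512.85 + $227.13 + $45.43 + $63.14 + $17.54 + $262.74 = $1,310.54
Net pay = $4,542.65 − $1,310.54 = $3,232.11

$3,232.11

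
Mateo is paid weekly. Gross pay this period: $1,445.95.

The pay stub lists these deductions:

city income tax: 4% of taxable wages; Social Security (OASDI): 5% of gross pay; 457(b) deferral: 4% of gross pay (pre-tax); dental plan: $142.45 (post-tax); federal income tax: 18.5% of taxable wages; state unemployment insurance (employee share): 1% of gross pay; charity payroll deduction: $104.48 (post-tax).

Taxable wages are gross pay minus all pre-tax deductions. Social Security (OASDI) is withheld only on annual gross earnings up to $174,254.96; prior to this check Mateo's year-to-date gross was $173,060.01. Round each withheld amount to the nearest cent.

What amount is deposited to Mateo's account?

$754.65

457(b) deferral: $1,445.95 × 0.04 = $57.84
Taxable wages = $1,445.95 − $57.84 = $1,388.11
City income tax: $1,388.11 × 0.04 = $55.52
Federal income tax: $1,388.11 × 0.185 = $256.80
Social Security (OASDI): only $174,254.96 − $173,060.01 = $1,194.95 of this check is subject → $1,194.95 × 0.05 = $59.75
State unemployment insurance (employee share): $1,445.95 × 0.01 = $14.46
Charity payroll deduction: $104.48
Dental plan: $142.45
Total deductions = $57.84 + $55.52 + $256.80 + $59.75 + $14.46 + $104.48 + $142.45 = $691.30
Net pay = $1,445.95 − $691.30 = $754.65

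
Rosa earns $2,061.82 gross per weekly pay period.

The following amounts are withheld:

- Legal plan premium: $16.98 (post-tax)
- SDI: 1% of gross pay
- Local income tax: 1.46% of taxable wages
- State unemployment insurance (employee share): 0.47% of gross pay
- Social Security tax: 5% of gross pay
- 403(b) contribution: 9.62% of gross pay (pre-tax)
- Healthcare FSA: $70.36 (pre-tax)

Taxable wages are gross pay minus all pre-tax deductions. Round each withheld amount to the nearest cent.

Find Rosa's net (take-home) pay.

$1,616.55

Healthcare FSA: $70.36
403(b) contribution: $2,061.82 × 0.0962 = $198.35
Pre-tax total = $70.36 + $198.35 = $268.71
Taxable wages = $2,061.82 − $268.71 = $1,793.11
Local income tax: $1,793.11 × 0.0146 = $26.18
State unemployment insurance (employee share): $2,061.82 × 0.0047 = $9.69
SDI: $2,061.82 × 0.01 = $20.62
Social Security tax: $2,061.82 × 0.05 = $103.09
Legal plan premium: $16.98
Total deductions = $70.36 + $198.35 + $26.18 + $9.69 + $20.62 + $103.09 + $16.98 = $445.27
Net pay = $2,061.82 − $445.27 = $1,616.55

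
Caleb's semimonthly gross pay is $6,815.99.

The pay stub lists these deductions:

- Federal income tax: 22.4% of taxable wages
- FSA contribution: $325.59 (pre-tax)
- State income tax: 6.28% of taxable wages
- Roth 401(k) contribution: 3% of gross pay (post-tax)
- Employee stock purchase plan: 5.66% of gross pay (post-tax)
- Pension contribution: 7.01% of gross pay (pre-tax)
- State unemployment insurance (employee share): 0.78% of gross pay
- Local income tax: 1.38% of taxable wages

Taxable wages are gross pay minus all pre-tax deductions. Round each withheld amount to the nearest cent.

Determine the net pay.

$3,561.79

FSA contribution: $325.59
Pension contribution: $6,815.99 × 0.0701 = $477.80
Pre-tax total = $325.59 + $477.80 = $803.39
Taxable wages = $6,815.99 − $803.39 = $6,012.60
State income tax: $6,012.60 × 0.0628 = $377.59
Local income tax: $6,012.60 × 0.0138 = $82.97
Federal income tax: $6,012.60 × 0.224 = $1,346.82
State unemployment insurance (employee share): $6,815.99 × 0.0078 = $53.16
Roth 401(k) contribution: $6,815.99 × 0.03 = $204.48
Employee stock purchase plan: $6,815.99 × 0.0566 = $385.79
Total deductions = $325.59 + $477.80 + $377.59 + $82.97 + $1,346.82 + $53.16 + $204.48 + $385.79 = $3,254.20
Net pay = $6,815.99 − $3,254.20 = $3,561.79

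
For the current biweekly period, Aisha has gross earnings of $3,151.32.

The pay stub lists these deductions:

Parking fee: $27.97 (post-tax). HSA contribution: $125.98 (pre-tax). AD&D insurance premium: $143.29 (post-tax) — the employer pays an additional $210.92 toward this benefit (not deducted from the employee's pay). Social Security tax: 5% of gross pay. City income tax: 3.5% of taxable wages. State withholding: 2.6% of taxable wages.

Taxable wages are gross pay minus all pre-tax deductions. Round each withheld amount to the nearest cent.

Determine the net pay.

$2,511.96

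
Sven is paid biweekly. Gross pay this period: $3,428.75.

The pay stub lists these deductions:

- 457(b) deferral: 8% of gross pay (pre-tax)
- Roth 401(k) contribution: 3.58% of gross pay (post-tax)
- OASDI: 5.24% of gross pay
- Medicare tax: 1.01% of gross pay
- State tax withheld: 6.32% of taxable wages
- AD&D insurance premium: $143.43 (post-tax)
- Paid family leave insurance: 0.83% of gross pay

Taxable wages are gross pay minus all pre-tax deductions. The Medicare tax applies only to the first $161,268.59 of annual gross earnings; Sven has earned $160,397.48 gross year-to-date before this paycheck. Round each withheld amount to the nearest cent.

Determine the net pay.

$2,471.98

457(b) deferral: $3,428.75 × 0.08 = $274.30
Taxable wages = $3,428.75 − $274.30 = $3,154.45
State tax withheld: $3,154.45 × 0.0632 = $199.36
OASDI: $3,428.75 × 0.0524 = $179.67
Paid family leave insurance: $3,428.75 × 0.0083 = $28.46
Medicare tax: only $161,268.59 − $160,397.48 = $871.11 of this check is subject → $871.11 × 0.0101 = $8.80
AD&D insurance premium: $143.43
Roth 401(k) contribution: $3,428.75 × 0.0358 = $122.75
Total deductions = $274.30 + $199.36 + $179.67 + $28.46 + $8.80 + $143.43 + $122.75 = $956.77
Net pay = $3,428.75 − $956.77 = $2,471.98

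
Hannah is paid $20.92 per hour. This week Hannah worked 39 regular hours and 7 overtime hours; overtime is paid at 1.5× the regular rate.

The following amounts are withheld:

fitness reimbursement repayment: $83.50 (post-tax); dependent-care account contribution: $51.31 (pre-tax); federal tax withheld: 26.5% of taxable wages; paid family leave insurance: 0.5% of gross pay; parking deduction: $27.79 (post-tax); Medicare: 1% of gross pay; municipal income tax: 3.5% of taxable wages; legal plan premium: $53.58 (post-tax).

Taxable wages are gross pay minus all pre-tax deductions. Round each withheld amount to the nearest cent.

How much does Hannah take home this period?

Regular pay: 39 × $20.92 = $815.88
Overtime pay: 7 × $20.92 × 1.5 = $219.66
Gross pay = $815.88 + $219.66 = $1035.54
Dependent-care account contribution: $51.31
Taxable wages = $1035.54 − $51.31 = $984.23
Municipal income tax: $984.23 × 0.035 = $34.45
Federal tax withheld: $984.23 × 0.265 = $260.82
Paid family leave insurance: $1035.54 × 0.005 = $5.18
Medicare: $1035.54 × 0.01 = $10.36
Legal plan premium: $53.58
Parking deduction: $27.79
Fitness reimbursement repayment: $83.50
Total deductions = $51.31 + $34.45 + $260.82 + $5.18 + $10.36 + $53.58 + $27.79 + $83.50 = $526.99
Net pay = $1035.54 − $526.99 = $508.55

$508.55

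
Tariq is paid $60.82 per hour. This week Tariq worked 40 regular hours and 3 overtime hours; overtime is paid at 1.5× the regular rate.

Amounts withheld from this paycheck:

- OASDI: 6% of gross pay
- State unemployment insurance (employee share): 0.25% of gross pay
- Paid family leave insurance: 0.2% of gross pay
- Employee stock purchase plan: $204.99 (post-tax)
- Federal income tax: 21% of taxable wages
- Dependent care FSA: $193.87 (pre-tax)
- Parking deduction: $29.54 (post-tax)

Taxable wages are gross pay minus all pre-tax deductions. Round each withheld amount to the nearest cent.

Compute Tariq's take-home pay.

$1575.87

Regular pay: 40 × $60.82 = $2432.80
Overtime pay: 3 × $60.82 × 1.5 = $273.69
Gross pay = $2432.80 + $273.69 = $2706.49
Dependent care FSA: $193.87
Taxable wages = $2706.49 − $193.87 = $2512.62
Federal income tax: $2512.62 × 0.21 = $527.65
Paid family leave insurance: $2706.49 × 0.002 = $5.41
State unemployment insurance (employee share): $2706.49 × 0.0025 = $6.77
OASDI: $2706.49 × 0.06 = $162.39
Parking deduction: $29.54
Employee stock purchase plan: $204.99
Total deductions = $193.87 + $527.65 + $5.41 + $6.77 + $162.39 + $29.54 + $204.99 = $1130.62
Net pay = $2706.49 − $1130.62 = $1575.87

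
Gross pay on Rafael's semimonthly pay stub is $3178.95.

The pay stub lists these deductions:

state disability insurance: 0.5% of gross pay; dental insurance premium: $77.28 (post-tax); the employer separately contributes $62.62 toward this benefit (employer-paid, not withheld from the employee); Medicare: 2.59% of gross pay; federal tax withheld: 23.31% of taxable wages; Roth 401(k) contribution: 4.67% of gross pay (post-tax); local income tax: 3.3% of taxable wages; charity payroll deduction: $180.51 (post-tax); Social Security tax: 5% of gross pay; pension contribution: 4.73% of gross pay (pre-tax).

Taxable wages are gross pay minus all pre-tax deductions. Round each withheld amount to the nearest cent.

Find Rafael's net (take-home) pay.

$1559.27

Pension contribution: $3178.95 × 0.0473 = $150.36
Taxable wages = $3178.95 − $150.36 = $3028.59
Federal tax withheld: $3028.59 × 0.2331 = $705.96
Local income tax: $3028.59 × 0.033 = $99.94
Medicare: $3178.95 × 0.0259 = $82.33
State disability insurance: $3178.95 × 0.005 = $15.89
Social Security tax: $3178.95 × 0.05 = $158.95
Charity payroll deduction: $180.51
Roth 401(k) contribution: $3178.95 × 0.0467 = $148.46
Dental insurance premium: $77.28
(Employer's $62.62 toward dental insurance premium is not withheld from the employee.)
Total deductions = $150.36 + $705.96 + $99.94 + $82.33 + $15.89 + $158.95 + $180.51 + $148.46 + $77.28 = $1619.68
Net pay = $3178.95 − $1619.68 = $1559.27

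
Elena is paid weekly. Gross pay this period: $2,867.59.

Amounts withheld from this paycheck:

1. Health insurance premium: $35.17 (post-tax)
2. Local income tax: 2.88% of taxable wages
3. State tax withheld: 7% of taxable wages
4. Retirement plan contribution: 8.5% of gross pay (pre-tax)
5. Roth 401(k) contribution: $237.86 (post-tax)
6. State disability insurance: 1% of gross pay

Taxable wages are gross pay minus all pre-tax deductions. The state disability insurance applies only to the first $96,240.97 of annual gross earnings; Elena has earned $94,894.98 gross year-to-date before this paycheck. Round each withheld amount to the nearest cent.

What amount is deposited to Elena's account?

Retirement plan contribution: $2,867.59 × 0.085 = $243.75
Taxable wages = $2,867.59 − $243.75 = $2,623.84
Local income tax: $2,623.84 × 0.0288 = $75.57
State tax withheld: $2,623.84 × 0.07 = $183.67
State disability insurance: only $96,240.97 − $94,894.98 = $1,345.99 of this check is subject → $1,345.99 × 0.01 = $13.46
Health insurance premium: $35.17
Roth 401(k) contribution: $237.86
Total deductions = $243.75 + $75.57 + $183.67 + $13.46 + $35.17 + $237.86 = $789.48
Net pay = $2,867.59 − $789.48 = $2,078.11

$2,078.11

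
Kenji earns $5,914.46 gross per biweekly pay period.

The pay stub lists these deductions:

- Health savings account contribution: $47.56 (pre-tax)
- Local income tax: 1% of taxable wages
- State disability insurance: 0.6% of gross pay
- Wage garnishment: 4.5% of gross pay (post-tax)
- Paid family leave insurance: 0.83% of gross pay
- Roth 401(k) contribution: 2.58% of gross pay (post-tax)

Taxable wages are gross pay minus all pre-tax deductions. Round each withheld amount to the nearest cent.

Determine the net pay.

$5,304.91

Health savings account contribution: $47.56
Taxable wages = $5,914.46 − $47.56 = $5,866.90
Local income tax: $5,866.90 × 0.01 = $58.67
State disability insurance: $5,914.46 × 0.006 = $35.49
Paid family leave insurance: $5,914.46 × 0.0083 = $49.09
Wage garnishment: $5,914.46 × 0.045 = $266.15
Roth 401(k) contribution: $5,914.46 × 0.0258 = $152.59
Total deductions = $47.56 + $58.67 + $35.49 + $49.09 + $266.15 + $152.59 = $609.55
Net pay = $5,914.46 − $609.55 = $5,304.91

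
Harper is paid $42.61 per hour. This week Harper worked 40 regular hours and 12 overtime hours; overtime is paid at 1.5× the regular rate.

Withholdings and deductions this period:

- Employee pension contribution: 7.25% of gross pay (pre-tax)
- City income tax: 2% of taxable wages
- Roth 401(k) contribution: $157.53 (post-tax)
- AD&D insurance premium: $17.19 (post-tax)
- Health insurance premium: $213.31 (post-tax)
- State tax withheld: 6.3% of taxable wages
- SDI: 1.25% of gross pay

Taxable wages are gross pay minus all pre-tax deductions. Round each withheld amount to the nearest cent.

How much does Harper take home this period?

Regular pay: 40 × $42.61 = $1,704.40
Overtime pay: 12 × $42.61 × 1.5 = $766.98
Gross pay = $1,704.40 + $766.98 = $2,471.38
Employee pension contribution: $2,471.38 × 0.0725 = $179.18
Taxable wages = $2,471.38 − $179.18 = $2,292.20
State tax withheld: $2,292.20 × 0.063 = $144.41
City income tax: $2,292.20 × 0.02 = $45.84
SDI: $2,471.38 × 0.0125 = $30.89
Roth 401(k) contribution: $157.53
AD&D insurance premium: $17.19
Health insurance premium: $213.31
Total deductions = $179.18 + $144.41 + $45.84 + $30.89 + $157.53 + $17.19 + $213.31 = $788.35
Net pay = $2,471.38 − $788.35 = $1,683.03

$1,683.03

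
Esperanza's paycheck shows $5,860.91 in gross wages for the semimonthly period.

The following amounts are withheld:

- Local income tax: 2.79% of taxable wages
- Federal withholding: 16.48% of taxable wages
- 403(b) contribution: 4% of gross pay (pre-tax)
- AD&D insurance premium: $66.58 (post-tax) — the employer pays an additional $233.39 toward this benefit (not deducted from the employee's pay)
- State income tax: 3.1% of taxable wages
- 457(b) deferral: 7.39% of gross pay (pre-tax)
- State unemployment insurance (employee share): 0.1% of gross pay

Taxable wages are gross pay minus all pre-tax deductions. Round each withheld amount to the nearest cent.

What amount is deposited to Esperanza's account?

$3,959.17

403(b) contribution: $5,860.91 × 0.04 = $234.44
457(b) deferral: $5,860.91 × 0.0739 = $433.12
Pre-tax total = $234.44 + $433.12 = $667.56
Taxable wages = $5,860.91 − $667.56 = $5,193.35
State income tax: $5,193.35 × 0.031 = $160.99
Federal withholding: $5,193.35 × 0.1648 = $855.86
Local income tax: $5,193.35 × 0.0279 = $144.89
State unemployment insurance (employee share): $5,860.91 × 0.001 = $5.86
AD&D insurance premium: $66.58
(Employer's $233.39 toward AD&D insurance premium is not withheld from the employee.)
Total deductions = $234.44 + $433.12 + $160.99 + $855.86 + $144.89 + $5.86 + $66.58 = $1,901.74
Net pay = $5,860.91 − $1,901.74 = $3,959.17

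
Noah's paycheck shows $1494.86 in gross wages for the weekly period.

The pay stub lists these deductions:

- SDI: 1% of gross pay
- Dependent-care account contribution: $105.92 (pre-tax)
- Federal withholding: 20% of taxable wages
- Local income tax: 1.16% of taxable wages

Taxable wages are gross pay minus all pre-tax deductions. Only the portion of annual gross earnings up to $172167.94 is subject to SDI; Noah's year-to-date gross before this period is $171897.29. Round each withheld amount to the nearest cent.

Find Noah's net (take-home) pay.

Dependent-care account contribution: $105.92
Taxable wages = $1494.86 − $105.92 = $1388.94
Local income tax: $1388.94 × 0.0116 = $16.11
Federal withholding: $1388.94 × 0.2 = $277.79
SDI: only $172167.94 − $171897.29 = $270.65 of this check is subject → $270.65 × 0.01 = $2.71
Total deductions = $105.92 + $16.11 + $277.79 + $2.71 = $402.53
Net pay = $1494.86 − $402.53 = $1092.33

$1092.33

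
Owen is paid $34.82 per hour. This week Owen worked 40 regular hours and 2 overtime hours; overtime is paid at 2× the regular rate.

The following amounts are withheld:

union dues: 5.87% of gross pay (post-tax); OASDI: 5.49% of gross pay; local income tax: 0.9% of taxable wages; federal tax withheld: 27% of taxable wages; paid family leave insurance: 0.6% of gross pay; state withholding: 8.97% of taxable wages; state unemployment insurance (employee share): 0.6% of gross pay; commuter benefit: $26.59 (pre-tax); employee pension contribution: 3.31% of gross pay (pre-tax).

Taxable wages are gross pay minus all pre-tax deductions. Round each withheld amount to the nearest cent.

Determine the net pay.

Regular pay: 40 × $34.82 = $1392.80
Overtime pay: 2 × $34.82 × 2 = $139.28
Gross pay = $1392.80 + $139.28 = $1532.08
Employee pension contribution: $1532.08 × 0.0331 = $50.71
Commuter benefit: $26.59
Pre-tax total = $50.71 + $26.59 = $77.30
Taxable wages = $1532.08 − $77.30 = $1454.78
Local income tax: $1454.78 × 0.009 = $13.09
Federal tax withheld: $1454.78 × 0.27 = $392.79
State withholding: $1454.78 × 0.0897 = $130.49
OASDI: $1532.08 × 0.0549 = $84.11
Paid family leave insurance: $1532.08 × 0.006 = $9.19
State unemployment insurance (employee share): $1532.08 × 0.006 = $9.19
Union dues: $1532.08 × 0.0587 = $89.93
Total deductions = $50.71 + $26.59 + $13.09 + $392.79 + $130.49 + $84.11 + $9.19 + $9.19 + $89.93 = $806.09
Net pay = $1532.08 − $806.09 = $725.99

$725.99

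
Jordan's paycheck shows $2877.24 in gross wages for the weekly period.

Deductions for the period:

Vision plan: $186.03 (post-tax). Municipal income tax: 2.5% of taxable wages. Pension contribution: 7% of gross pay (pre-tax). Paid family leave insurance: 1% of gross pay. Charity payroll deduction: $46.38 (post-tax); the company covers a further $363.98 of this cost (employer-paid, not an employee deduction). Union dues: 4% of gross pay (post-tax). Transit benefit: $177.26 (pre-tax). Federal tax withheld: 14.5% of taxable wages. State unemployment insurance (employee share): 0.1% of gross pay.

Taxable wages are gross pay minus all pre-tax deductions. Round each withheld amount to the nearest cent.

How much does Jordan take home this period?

$1694.67

Pension contribution: $2877.24 × 0.07 = $201.41
Transit benefit: $177.26
Pre-tax total = $201.41 + $177.26 = $378.67
Taxable wages = $2877.24 − $378.67 = $2498.57
Federal tax withheld: $2498.57 × 0.145 = $362.29
Municipal income tax: $2498.57 × 0.025 = $62.46
Paid family leave insurance: $2877.24 × 0.01 = $28.77
State unemployment insurance (employee share): $2877.24 × 0.001 = $2.88
Vision plan: $186.03
Union dues: $2877.24 × 0.04 = $115.09
Charity payroll deduction: $46.38
(Employer's $363.98 toward charity payroll deduction is not withheld from the employee.)
Total deductions = $201.41 + $177.26 + $362.29 + $62.46 + $28.77 + $2.88 + $186.03 + $115.09 + $46.38 = $1182.57
Net pay = $2877.24 − $1182.57 = $1694.67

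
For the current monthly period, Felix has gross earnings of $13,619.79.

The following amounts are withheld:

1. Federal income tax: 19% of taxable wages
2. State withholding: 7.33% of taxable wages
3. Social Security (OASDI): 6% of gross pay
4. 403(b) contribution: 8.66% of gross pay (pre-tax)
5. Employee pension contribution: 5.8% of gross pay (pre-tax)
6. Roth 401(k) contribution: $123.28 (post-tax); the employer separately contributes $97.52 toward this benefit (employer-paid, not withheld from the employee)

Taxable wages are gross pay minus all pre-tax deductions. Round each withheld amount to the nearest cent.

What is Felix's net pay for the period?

Employee pension contribution: $13,619.79 × 0.058 = $789.95
403(b) contribution: $13,619.79 × 0.0866 = $1,179.47
Pre-tax total = $789.95 + $1,179.47 = $1,969.42
Taxable wages = $13,619.79 − $1,969.42 = $11,650.37
State withholding: $11,650.37 × 0.0733 = $853.97
Federal income tax: $11,650.37 × 0.19 = $2,213.57
Social Security (OASDI): $13,619.79 × 0.06 = $817.19
Roth 401(k) contribution: $123.28
(Employer's $97.52 toward Roth 401(k) contribution is not withheld from the employee.)
Total deductions = $789.95 + $1,179.47 + $853.97 + $2,213.57 + $817.19 + $123.28 = $5,977.43
Net pay = $13,619.79 − $5,977.43 = $7,642.36

$7,642.36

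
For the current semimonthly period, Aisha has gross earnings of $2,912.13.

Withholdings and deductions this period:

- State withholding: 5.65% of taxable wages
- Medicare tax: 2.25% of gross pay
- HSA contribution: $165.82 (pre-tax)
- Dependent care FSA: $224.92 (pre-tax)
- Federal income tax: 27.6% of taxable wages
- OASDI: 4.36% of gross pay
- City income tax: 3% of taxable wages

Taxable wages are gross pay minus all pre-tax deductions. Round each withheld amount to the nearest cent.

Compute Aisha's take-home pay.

$1,414.90

HSA contribution: $165.82
Dependent care FSA: $224.92
Pre-tax total = $165.82 + $224.92 = $390.74
Taxable wages = $2,912.13 − $390.74 = $2,521.39
City income tax: $2,521.39 × 0.03 = $75.64
State withholding: $2,521.39 × 0.0565 = $142.46
Federal income tax: $2,521.39 × 0.276 = $695.90
Medicare tax: $2,912.13 × 0.0225 = $65.52
OASDI: $2,912.13 × 0.0436 = $126.97
Total deductions = $165.82 + $224.92 + $75.64 + $142.46 + $695.90 + $65.52 + $126.97 = $1,497.23
Net pay = $2,912.13 − $1,497.23 = $1,414.90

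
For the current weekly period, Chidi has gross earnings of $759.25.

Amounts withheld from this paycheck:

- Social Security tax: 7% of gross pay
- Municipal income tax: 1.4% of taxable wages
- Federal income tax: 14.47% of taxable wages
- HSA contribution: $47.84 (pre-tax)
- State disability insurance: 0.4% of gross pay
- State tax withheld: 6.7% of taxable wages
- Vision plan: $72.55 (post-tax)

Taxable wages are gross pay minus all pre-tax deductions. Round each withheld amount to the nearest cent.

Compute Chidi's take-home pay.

HSA contribution: $47.84
Taxable wages = $759.25 − $47.84 = $711.41
Municipal income tax: $711.41 × 0.014 = $9.96
Federal income tax: $711.41 × 0.1447 = $102.94
State tax withheld: $711.41 × 0.067 = $47.66
Social Security tax: $759.25 × 0.07 = $53.15
State disability insurance: $759.25 × 0.004 = $3.04
Vision plan: $72.55
Total deductions = $47.84 + $9.96 + $102.94 + $47.66 + $53.15 + $3.04 + $72.55 = $337.14
Net pay = $759.25 − $337.14 = $422.11

$422.11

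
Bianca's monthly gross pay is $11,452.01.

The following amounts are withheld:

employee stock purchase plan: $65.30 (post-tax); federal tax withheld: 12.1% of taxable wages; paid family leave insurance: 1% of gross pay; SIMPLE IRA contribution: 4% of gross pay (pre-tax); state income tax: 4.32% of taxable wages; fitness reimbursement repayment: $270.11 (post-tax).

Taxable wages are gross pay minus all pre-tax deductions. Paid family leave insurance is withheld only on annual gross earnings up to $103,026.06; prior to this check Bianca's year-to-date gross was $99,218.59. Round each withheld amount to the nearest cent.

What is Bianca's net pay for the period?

$8,815.24

SIMPLE IRA contribution: $11,452.01 × 0.04 = $458.08
Taxable wages = $11,452.01 − $458.08 = $10,993.93
State income tax: $10,993.93 × 0.0432 = $474.94
Federal tax withheld: $10,993.93 × 0.121 = $1,330.27
Paid family leave insurance: only $103,026.06 − $99,218.59 = $3,807.47 of this check is subject → $3,807.47 × 0.01 = $38.07
Fitness reimbursement repayment: $270.11
Employee stock purchase plan: $65.30
Total deductions = $458.08 + $474.94 + $1,330.27 + $38.07 + $270.11 + $65.30 = $2,636.77
Net pay = $11,452.01 − $2,636.77 = $8,815.24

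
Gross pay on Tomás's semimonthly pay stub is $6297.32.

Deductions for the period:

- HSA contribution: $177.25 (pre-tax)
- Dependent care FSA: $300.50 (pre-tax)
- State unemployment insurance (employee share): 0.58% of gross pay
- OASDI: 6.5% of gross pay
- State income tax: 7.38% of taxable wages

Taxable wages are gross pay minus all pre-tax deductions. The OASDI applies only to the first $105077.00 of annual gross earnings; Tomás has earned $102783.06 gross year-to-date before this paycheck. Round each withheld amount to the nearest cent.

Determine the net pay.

HSA contribution: $177.25
Dependent care FSA: $300.50
Pre-tax total = $177.25 + $300.50 = $477.75
Taxable wages = $6297.32 − $477.75 = $5819.57
State income tax: $5819.57 × 0.0738 = $429.48
State unemployment insurance (employee share): $6297.32 × 0.0058 = $36.52
OASDI: only $105077.00 − $102783.06 = $2293.94 of this check is subject → $2293.94 × 0.065 = $149.11
Total deductions = $177.25 + $300.50 + $429.48 + $36.52 + $149.11 = $1092.86
Net pay = $6297.32 − $1092.86 = $5204.46

$5204.46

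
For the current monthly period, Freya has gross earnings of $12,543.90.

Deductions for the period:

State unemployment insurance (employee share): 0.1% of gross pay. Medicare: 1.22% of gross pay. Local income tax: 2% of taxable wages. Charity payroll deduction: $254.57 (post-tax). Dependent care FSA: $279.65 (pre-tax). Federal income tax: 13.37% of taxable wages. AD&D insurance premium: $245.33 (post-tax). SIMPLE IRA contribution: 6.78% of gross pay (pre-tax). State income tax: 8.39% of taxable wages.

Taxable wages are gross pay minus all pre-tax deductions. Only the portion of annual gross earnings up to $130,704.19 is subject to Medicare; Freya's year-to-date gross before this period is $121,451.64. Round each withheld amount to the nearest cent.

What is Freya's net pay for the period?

SIMPLE IRA contribution: $12,543.90 × 0.0678 = $850.48
Dependent care FSA: $279.65
Pre-tax total = $850.48 + $279.65 = $1,130.13
Taxable wages = $12,543.90 − $1,130.13 = $11,413.77
Local income tax: $11,413.77 × 0.02 = $228.28
State income tax: $11,413.77 × 0.0839 = $957.62
Federal income tax: $11,413.77 × 0.1337 = $1,526.02
Medicare: only $130,704.19 − $121,451.64 = $9,252.55 of this check is subject → $9,252.55 × 0.0122 = $112.88
State unemployment insurance (employee share): $12,543.90 × 0.001 = $12.54
AD&D insurance premium: $245.33
Charity payroll deduction: $254.57
Total deductions = $850.48 + $279.65 + $228.28 + $957.62 + $1,526.02 + $112.88 + $12.54 + $245.33 + $254.57 = $4,467.37
Net pay = $12,543.90 − $4,467.37 = $8,076.53

$8,076.53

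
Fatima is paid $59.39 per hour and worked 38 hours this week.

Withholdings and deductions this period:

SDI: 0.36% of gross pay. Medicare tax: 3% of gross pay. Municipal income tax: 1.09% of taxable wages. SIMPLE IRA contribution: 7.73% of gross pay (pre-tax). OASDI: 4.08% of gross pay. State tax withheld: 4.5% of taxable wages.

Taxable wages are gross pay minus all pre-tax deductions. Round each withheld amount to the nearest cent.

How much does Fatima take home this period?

$1,798.06

Gross pay: 38 × $59.39 = $2,256.82
SIMPLE IRA contribution: $2,256.82 × 0.0773 = $174.45
Taxable wages = $2,256.82 − $174.45 = $2,082.37
Municipal income tax: $2,082.37 × 0.0109 = $22.70
State tax withheld: $2,082.37 × 0.045 = $93.71
SDI: $2,256.82 × 0.0036 = $8.12
OASDI: $2,256.82 × 0.0408 = $92.08
Medicare tax: $2,256.82 × 0.03 = $67.70
Total deductions = $174.45 + $22.70 + $93.71 + $8.12 + $92.08 + $67.70 = $458.76
Net pay = $2,256.82 − $458.76 = $1,798.06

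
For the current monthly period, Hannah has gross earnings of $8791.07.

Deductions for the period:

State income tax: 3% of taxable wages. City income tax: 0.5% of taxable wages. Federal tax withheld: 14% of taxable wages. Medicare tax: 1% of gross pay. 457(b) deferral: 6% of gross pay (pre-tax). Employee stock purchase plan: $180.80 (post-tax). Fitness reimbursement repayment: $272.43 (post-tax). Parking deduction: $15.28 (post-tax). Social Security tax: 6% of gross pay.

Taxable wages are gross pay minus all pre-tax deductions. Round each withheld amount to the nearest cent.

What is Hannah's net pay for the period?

$5733.59

457(b) deferral: $8791.07 × 0.06 = $527.46
Taxable wages = $8791.07 − $527.46 = $8263.61
Federal tax withheld: $8263.61 × 0.14 = $1156.91
State income tax: $8263.61 × 0.03 = $247.91
City income tax: $8263.61 × 0.005 = $41.32
Medicare tax: $8791.07 × 0.01 = $87.91
Social Security tax: $8791.07 × 0.06 = $527.46
Employee stock purchase plan: $180.80
Fitness reimbursement repayment: $272.43
Parking deduction: $15.28
Total deductions = $527.46 + $1156.91 + $247.91 + $41.32 + $87.91 + $527.46 + $180.80 + $272.43 + $15.28 = $3057.48
Net pay = $8791.07 − $3057.48 = $5733.59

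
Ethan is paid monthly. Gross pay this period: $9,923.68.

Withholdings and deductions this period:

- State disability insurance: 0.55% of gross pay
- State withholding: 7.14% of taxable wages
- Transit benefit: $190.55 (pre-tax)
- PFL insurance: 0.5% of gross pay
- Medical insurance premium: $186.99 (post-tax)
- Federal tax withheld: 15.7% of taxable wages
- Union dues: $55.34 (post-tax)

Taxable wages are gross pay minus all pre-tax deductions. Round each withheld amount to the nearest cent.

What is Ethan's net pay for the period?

$7,163.55

Transit benefit: $190.55
Taxable wages = $9,923.68 − $190.55 = $9,733.13
Federal tax withheld: $9,733.13 × 0.157 = $1,528.10
State withholding: $9,733.13 × 0.0714 = $694.95
State disability insurance: $9,923.68 × 0.0055 = $54.58
PFL insurance: $9,923.68 × 0.005 = $49.62
Union dues: $55.34
Medical insurance premium: $186.99
Total deductions = $190.55 + $1,528.10 + $694.95 + $54.58 + $49.62 + $55.34 + $186.99 = $2,760.13
Net pay = $9,923.68 − $2,760.13 = $7,163.55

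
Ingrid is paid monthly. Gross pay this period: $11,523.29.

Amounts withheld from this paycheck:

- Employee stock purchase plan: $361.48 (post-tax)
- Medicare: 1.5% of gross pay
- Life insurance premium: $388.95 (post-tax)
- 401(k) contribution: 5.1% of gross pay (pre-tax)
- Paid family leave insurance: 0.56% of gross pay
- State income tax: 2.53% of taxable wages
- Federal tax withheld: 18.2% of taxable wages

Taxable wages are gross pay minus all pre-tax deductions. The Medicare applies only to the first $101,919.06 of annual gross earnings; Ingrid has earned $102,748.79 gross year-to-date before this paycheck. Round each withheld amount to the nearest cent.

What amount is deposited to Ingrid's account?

$7,853.69

401(k) contribution: $11,523.29 × 0.051 = $587.69
Taxable wages = $11,523.29 − $587.69 = $10,935.60
Federal tax withheld: $10,935.60 × 0.182 = $1,990.28
State income tax: $10,935.60 × 0.0253 = $276.67
Paid family leave insurance: $11,523.29 × 0.0056 = $64.53
Medicare: annual cap $101,919.06 already reached (YTD $102,748.79), so $0.00
Employee stock purchase plan: $361.48
Life insurance premium: $388.95
Total deductions = $587.69 + $1,990.28 + $276.67 + $64.53 + $0.00 + $361.48 + $388.95 = $3,669.60
Net pay = $11,523.29 − $3,669.60 = $7,853.69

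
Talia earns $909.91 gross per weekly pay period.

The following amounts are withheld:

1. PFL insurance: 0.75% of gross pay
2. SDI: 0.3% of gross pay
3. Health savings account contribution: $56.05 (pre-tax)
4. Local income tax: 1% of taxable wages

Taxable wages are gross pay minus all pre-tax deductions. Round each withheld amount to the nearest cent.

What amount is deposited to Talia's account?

Health savings account contribution: $56.05
Taxable wages = $909.91 − $56.05 = $853.86
Local income tax: $853.86 × 0.01 = $8.54
PFL insurance: $909.91 × 0.0075 = $6.82
SDI: $909.91 × 0.003 = $2.73
Total deductions = $56.05 + $8.54 + $6.82 + $2.73 = $74.14
Net pay = $909.91 − $74.14 = $835.77

$835.77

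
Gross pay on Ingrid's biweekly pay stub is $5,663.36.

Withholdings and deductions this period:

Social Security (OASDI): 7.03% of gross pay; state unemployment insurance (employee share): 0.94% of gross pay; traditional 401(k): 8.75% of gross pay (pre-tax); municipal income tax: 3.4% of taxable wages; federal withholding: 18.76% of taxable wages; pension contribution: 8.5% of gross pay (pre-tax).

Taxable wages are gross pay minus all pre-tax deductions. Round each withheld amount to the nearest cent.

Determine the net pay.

Pension contribution: $5,663.36 × 0.085 = $481.39
Traditional 401(k): $5,663.36 × 0.0875 = $495.54
Pre-tax total = $481.39 + $495.54 = $976.93
Taxable wages = $5,663.36 − $976.93 = $4,686.43
Municipal income tax: $4,686.43 × 0.034 = $159.34
Federal withholding: $4,686.43 × 0.1876 = $879.17
State unemployment insurance (employee share): $5,663.36 × 0.0094 = $53.24
Social Security (OASDI): $5,663.36 × 0.0703 = $398.13
Total deductions = $481.39 + $495.54 + $159.34 + $879.17 + $53.24 + $398.13 = $2,466.81
Net pay = $5,663.36 − $2,466.81 = $3,196.55

$3,196.55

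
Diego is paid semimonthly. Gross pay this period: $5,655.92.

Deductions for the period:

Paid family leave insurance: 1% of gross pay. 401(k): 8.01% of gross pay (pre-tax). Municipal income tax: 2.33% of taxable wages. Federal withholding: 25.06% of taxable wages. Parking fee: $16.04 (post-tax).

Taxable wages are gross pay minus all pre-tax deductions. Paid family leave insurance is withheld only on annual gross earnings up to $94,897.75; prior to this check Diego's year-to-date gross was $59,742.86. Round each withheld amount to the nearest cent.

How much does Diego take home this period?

401(k): $5,655.92 × 0.0801 = $453.04
Taxable wages = $5,655.92 − $453.04 = $5,202.88
Federal withholding: $5,202.88 × 0.2506 = $1,303.84
Municipal income tax: $5,202.88 × 0.0233 = $121.23
Paid family leave insurance: cap not yet reached, full $5,655.92 is subject → $5,655.92 × 0.01 = $56.56
Parking fee: $16.04
Total deductions = $453.04 + $1,303.84 + $121.23 + $56.56 + $16.04 = $1,950.71
Net pay = $5,655.92 − $1,950.71 = $3,705.21

$3,705.21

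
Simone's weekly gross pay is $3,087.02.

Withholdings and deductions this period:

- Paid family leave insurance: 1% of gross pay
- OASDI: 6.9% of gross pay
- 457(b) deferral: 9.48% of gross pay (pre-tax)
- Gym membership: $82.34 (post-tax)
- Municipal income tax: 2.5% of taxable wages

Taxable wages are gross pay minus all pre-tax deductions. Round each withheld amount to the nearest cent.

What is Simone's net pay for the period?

$2,398.30

457(b) deferral: $3,087.02 × 0.0948 = $292.65
Taxable wages = $3,087.02 − $292.65 = $2,794.37
Municipal income tax: $2,794.37 × 0.025 = $69.86
OASDI: $3,087.02 × 0.069 = $213.00
Paid family leave insurance: $3,087.02 × 0.01 = $30.87
Gym membership: $82.34
Total deductions = $292.65 + $69.86 + $213.00 + $30.87 + $82.34 = $688.72
Net pay = $3,087.02 − $688.72 = $2,398.30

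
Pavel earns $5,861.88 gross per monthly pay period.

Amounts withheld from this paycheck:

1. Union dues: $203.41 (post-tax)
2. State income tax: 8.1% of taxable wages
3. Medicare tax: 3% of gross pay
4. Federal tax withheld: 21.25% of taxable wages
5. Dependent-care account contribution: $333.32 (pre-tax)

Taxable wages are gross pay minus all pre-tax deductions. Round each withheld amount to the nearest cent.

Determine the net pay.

Dependent-care account contribution: $333.32
Taxable wages = $5,861.88 − $333.32 = $5,528.56
Federal tax withheld: $5,528.56 × 0.2125 = $1,174.82
State income tax: $5,528.56 × 0.081 = $447.81
Medicare tax: $5,861.88 × 0.03 = $175.86
Union dues: $203.41
Total deductions = $333.32 + $1,174.82 + $447.81 + $175.86 + $203.41 = $2,335.22
Net pay = $5,861.88 − $2,335.22 = $3,526.66

$3,526.66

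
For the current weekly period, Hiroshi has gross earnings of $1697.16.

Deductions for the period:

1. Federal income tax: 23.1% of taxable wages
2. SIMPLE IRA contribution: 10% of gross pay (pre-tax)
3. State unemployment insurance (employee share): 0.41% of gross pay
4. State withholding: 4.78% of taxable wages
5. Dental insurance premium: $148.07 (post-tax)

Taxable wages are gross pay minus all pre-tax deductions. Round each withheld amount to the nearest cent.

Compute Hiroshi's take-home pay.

$946.56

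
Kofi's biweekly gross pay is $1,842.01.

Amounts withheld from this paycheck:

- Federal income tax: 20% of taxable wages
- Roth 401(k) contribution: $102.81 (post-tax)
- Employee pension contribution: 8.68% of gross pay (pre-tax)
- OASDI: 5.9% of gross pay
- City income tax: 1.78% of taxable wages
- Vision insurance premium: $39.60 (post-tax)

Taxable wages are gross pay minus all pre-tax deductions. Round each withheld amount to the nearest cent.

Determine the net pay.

Employee pension contribution: $1,842.01 × 0.0868 = $159.89
Taxable wages = $1,842.01 − $159.89 = $1,682.12
City income tax: $1,682.12 × 0.0178 = $29.94
Federal income tax: $1,682.12 × 0.2 = $336.42
OASDI: $1,842.01 × 0.059 = $108.68
Roth 401(k) contribution: $102.81
Vision insurance premium: $39.60
Total deductions = $159.89 + $29.94 + $336.42 + $108.68 + $102.81 + $39.60 = $777.34
Net pay = $1,842.01 − $777.34 = $1,064.67

$1,064.67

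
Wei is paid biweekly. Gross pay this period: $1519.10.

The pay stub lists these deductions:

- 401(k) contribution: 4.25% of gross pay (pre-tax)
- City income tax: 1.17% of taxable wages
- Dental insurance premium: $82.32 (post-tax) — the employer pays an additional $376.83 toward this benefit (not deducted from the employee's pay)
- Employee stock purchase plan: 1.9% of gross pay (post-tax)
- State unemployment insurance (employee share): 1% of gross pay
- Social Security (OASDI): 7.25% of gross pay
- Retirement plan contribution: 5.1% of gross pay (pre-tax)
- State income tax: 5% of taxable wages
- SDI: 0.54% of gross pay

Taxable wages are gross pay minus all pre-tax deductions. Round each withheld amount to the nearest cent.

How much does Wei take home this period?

$1047.41

401(k) contribution: $1519.10 × 0.0425 = $64.56
Retirement plan contribution: $1519.10 × 0.051 = $77.47
Pre-tax total = $64.56 + $77.47 = $142.03
Taxable wages = $1519.10 − $142.03 = $1377.07
State income tax: $1377.07 × 0.05 = $68.85
City income tax: $1377.07 × 0.0117 = $16.11
SDI: $1519.10 × 0.0054 = $8.20
Social Security (OASDI): $1519.10 × 0.0725 = $110.13
State unemployment insurance (employee share): $1519.10 × 0.01 = $15.19
Employee stock purchase plan: $1519.10 × 0.019 = $28.86
Dental insurance premium: $82.32
(Employer's $376.83 toward dental insurance premium is not withheld from the employee.)
Total deductions = $64.56 + $77.47 + $68.85 + $16.11 + $8.20 + $110.13 + $15.19 + $28.86 + $82.32 = $471.69
Net pay = $1519.10 − $471.69 = $1047.41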